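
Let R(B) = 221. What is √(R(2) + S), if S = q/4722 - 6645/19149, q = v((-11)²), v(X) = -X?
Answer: √200429213451997998/30140526 ≈ 14.854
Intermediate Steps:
q = -121 (q = -1*(-11)² = -1*121 = -121)
S = -11231573/30140526 (S = -121/4722 - 6645/19149 = -121*1/4722 - 6645*1/19149 = -121/4722 - 2215/6383 = -11231573/30140526 ≈ -0.37264)
√(R(2) + S) = √(221 - 11231573/30140526) = √(6649824673/30140526) = √200429213451997998/30140526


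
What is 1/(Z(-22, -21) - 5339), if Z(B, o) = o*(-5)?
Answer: -1/5234 ≈ -0.00019106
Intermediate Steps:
Z(B, o) = -5*o
1/(Z(-22, -21) - 5339) = 1/(-5*(-21) - 5339) = 1/(105 - 5339) = 1/(-5234) = -1/5234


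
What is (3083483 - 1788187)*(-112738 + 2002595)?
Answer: 2447924212672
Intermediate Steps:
(3083483 - 1788187)*(-112738 + 2002595) = 1295296*1889857 = 2447924212672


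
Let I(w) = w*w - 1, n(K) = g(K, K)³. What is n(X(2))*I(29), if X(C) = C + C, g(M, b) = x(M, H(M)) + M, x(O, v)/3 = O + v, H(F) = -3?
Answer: 288120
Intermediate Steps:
x(O, v) = 3*O + 3*v (x(O, v) = 3*(O + v) = 3*O + 3*v)
g(M, b) = -9 + 4*M (g(M, b) = (3*M + 3*(-3)) + M = (3*M - 9) + M = (-9 + 3*M) + M = -9 + 4*M)
X(C) = 2*C
n(K) = (-9 + 4*K)³
I(w) = -1 + w² (I(w) = w² - 1 = -1 + w²)
n(X(2))*I(29) = (-9 + 4*(2*2))³*(-1 + 29²) = (-9 + 4*4)³*(-1 + 841) = (-9 + 16)³*840 = 7³*840 = 343*840 = 288120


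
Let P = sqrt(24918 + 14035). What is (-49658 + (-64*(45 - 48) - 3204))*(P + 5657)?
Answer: -297954190 - 52670*sqrt(38953) ≈ -3.0835e+8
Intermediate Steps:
P = sqrt(38953) ≈ 197.37
(-49658 + (-64*(45 - 48) - 3204))*(P + 5657) = (-49658 + (-64*(45 - 48) - 3204))*(sqrt(38953) + 5657) = (-49658 + (-64*(-3) - 3204))*(5657 + sqrt(38953)) = (-49658 + (192 - 3204))*(5657 + sqrt(38953)) = (-49658 - 3012)*(5657 + sqrt(38953)) = -52670*(5657 + sqrt(38953)) = -297954190 - 52670*sqrt(38953)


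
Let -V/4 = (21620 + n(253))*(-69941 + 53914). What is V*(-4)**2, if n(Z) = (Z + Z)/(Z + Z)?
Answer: 22177265088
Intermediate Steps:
n(Z) = 1 (n(Z) = (2*Z)/((2*Z)) = (2*Z)*(1/(2*Z)) = 1)
V = 1386079068 (V = -4*(21620 + 1)*(-69941 + 53914) = -86484*(-16027) = -4*(-346519767) = 1386079068)
V*(-4)**2 = 1386079068*(-4)**2 = 1386079068*16 = 22177265088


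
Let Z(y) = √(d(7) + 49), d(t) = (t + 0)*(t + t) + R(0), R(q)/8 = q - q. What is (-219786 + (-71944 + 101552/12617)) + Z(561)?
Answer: -334605078/1147 + 7*√3 ≈ -2.9171e+5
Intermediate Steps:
R(q) = 0 (R(q) = 8*(q - q) = 8*0 = 0)
d(t) = 2*t² (d(t) = (t + 0)*(t + t) + 0 = t*(2*t) + 0 = 2*t² + 0 = 2*t²)
Z(y) = 7*√3 (Z(y) = √(2*7² + 49) = √(2*49 + 49) = √(98 + 49) = √147 = 7*√3)
(-219786 + (-71944 + 101552/12617)) + Z(561) = (-219786 + (-71944 + 101552/12617)) + 7*√3 = (-219786 + (-71944 + 101552*(1/12617))) + 7*√3 = (-219786 + (-71944 + 9232/1147)) + 7*√3 = (-219786 - 82510536/1147) + 7*√3 = -334605078/1147 + 7*√3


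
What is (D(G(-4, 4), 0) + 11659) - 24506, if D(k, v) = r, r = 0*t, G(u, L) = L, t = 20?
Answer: -12847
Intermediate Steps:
r = 0 (r = 0*20 = 0)
D(k, v) = 0
(D(G(-4, 4), 0) + 11659) - 24506 = (0 + 11659) - 24506 = 11659 - 24506 = -12847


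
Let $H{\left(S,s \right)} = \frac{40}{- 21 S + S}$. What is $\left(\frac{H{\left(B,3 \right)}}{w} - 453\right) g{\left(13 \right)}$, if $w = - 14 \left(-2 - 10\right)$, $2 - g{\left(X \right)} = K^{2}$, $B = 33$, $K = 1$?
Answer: $- \frac{1255717}{2772} \approx -453.0$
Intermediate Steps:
$H{\left(S,s \right)} = - \frac{2}{S}$ ($H{\left(S,s \right)} = \frac{40}{\left(-20\right) S} = 40 \left(- \frac{1}{20 S}\right) = - \frac{2}{S}$)
$g{\left(X \right)} = 1$ ($g{\left(X \right)} = 2 - 1^{2} = 2 - 1 = 1$)
$w = 168$ ($w = \left(-14\right) \left(-12\right) = 168$)
$\left(\frac{H{\left(B,3 \right)}}{w} - 453\right) g{\left(13 \right)} = \left(\frac{\left(-2\right) \frac{1}{33}}{168} - 453\right) 1 = \left(\left(-2\right) \frac{1}{33} \cdot \frac{1}{168} - 453\right) 1 = \left(\left(- \frac{2}{33}\right) \frac{1}{168} - 453\right) 1 = \left(- \frac{1}{2772} - 453\right) 1 = \left(- \frac{1255717}{2772}\right) 1 = - \frac{1255717}{2772}$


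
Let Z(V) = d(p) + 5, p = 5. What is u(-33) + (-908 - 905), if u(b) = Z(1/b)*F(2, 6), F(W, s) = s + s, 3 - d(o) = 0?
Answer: -1717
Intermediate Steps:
d(o) = 3 (d(o) = 3 - 1*0 = 3 + 0 = 3)
F(W, s) = 2*s
Z(V) = 8 (Z(V) = 3 + 5 = 8)
u(b) = 96 (u(b) = 8*(2*6) = 8*12 = 96)
u(-33) + (-908 - 905) = 96 + (-908 - 905) = 96 - 1813 = -1717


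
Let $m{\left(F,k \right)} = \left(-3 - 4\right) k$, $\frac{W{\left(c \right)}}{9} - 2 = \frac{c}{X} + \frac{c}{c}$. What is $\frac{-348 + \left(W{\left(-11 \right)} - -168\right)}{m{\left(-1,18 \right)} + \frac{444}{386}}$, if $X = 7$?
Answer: $\frac{37635}{28112} \approx 1.3388$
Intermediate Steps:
$W{\left(c \right)} = 27 + \frac{9 c}{7}$ ($W{\left(c \right)} = 18 + 9 \left(\frac{c}{7} + \frac{c}{c}\right) = 18 + 9 \left(c \frac{1}{7} + 1\right) = 18 + 9 \left(\frac{c}{7} + 1\right) = 18 + 9 \left(1 + \frac{c}{7}\right) = 18 + \left(9 + \frac{9 c}{7}\right) = 27 + \frac{9 c}{7}$)
$m{\left(F,k \right)} = - 7 k$
$\frac{-348 + \left(W{\left(-11 \right)} - -168\right)}{m{\left(-1,18 \right)} + \frac{444}{386}} = \frac{-348 + \left(\left(27 + \frac{9}{7} \left(-11\right)\right) - -168\right)}{\left(-7\right) 18 + \frac{444}{386}} = \frac{-348 + \left(\left(27 - \frac{99}{7}\right) + 168\right)}{-126 + 444 \cdot \frac{1}{386}} = \frac{-348 + \left(\frac{90}{7} + 168\right)}{-126 + \frac{222}{193}} = \frac{-348 + \frac{1266}{7}}{- \frac{24096}{193}} = \left(- \frac{1170}{7}\right) \left(- \frac{193}{24096}\right) = \frac{37635}{28112}$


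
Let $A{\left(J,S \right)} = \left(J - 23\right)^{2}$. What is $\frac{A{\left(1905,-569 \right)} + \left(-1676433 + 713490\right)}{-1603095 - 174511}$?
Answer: $- \frac{2578981}{1777606} \approx -1.4508$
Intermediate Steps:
$A{\left(J,S \right)} = \left(-23 + J\right)^{2}$
$\frac{A{\left(1905,-569 \right)} + \left(-1676433 + 713490\right)}{-1603095 - 174511} = \frac{\left(-23 + 1905\right)^{2} + \left(-1676433 + 713490\right)}{-1603095 - 174511} = \frac{1882^{2} - 962943}{-1777606} = \left(3541924 - 962943\right) \left(- \frac{1}{1777606}\right) = 2578981 \left(- \frac{1}{1777606}\right) = - \frac{2578981}{1777606}$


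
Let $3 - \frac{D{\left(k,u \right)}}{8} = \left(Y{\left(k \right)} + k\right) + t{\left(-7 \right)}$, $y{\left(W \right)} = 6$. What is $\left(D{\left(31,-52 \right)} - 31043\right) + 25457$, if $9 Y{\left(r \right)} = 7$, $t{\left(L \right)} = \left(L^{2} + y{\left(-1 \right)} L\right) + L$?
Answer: $- \frac{52346}{9} \approx -5816.2$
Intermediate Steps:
$t{\left(L \right)} = L^{2} + 7 L$ ($t{\left(L \right)} = \left(L^{2} + 6 L\right) + L = L^{2} + 7 L$)
$Y{\left(r \right)} = \frac{7}{9}$ ($Y{\left(r \right)} = \frac{1}{9} \cdot 7 = \frac{7}{9}$)
$D{\left(k,u \right)} = \frac{160}{9} - 8 k$ ($D{\left(k,u \right)} = 24 - 8 \left(\left(\frac{7}{9} + k\right) - 7 \left(7 - 7\right)\right) = 24 - 8 \left(\left(\frac{7}{9} + k\right) - 0\right) = 24 - 8 \left(\left(\frac{7}{9} + k\right) + 0\right) = 24 - 8 \left(\frac{7}{9} + k\right) = 24 - \left(\frac{56}{9} + 8 k\right) = \frac{160}{9} - 8 k$)
$\left(D{\left(31,-52 \right)} - 31043\right) + 25457 = \left(\left(\frac{160}{9} - 248\right) - 31043\right) + 25457 = \left(- \frac{2072}{9} - 31043\right) + 25457 = - \frac{281459}{9} + 25457 = - \frac{52346}{9}$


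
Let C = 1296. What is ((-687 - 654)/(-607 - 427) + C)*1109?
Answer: 1487618145/1034 ≈ 1.4387e+6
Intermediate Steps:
((-687 - 654)/(-607 - 427) + C)*1109 = ((-687 - 654)/(-607 - 427) + 1296)*1109 = (-1341/(-1034) + 1296)*1109 = (-1341*(-1/1034) + 1296)*1109 = (1341/1034 + 1296)*1109 = (1341405/1034)*1109 = 1487618145/1034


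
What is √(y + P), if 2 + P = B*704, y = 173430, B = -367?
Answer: 2*I*√21235 ≈ 291.44*I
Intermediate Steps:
P = -258370 (P = -2 - 367*704 = -2 - 258368 = -258370)
√(y + P) = √(173430 - 258370) = √(-84940) = 2*I*√21235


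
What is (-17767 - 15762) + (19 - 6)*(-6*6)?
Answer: -33997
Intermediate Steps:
(-17767 - 15762) + (19 - 6)*(-6*6) = -33529 + 13*(-36) = -33529 - 468 = -33997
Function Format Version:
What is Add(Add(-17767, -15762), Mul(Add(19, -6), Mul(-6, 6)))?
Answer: -33997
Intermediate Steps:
Add(Add(-17767, -15762), Mul(Add(19, -6), Mul(-6, 6))) = Add(-33529, Mul(13, -36)) = Add(-33529, -468) = -33997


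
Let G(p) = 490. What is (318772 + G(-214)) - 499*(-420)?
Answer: 528842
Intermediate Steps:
(318772 + G(-214)) - 499*(-420) = (318772 + 490) - 499*(-420) = 319262 + 209580 = 528842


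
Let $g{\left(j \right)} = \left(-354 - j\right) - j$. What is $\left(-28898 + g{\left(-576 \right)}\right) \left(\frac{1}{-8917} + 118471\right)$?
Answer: $- \frac{29685005958600}{8917} \approx -3.329 \cdot 10^{9}$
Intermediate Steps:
$g{\left(j \right)} = -354 - 2 j$
$\left(-28898 + g{\left(-576 \right)}\right) \left(\frac{1}{-8917} + 118471\right) = \left(-28898 - -798\right) \left(\frac{1}{-8917} + 118471\right) = \left(-28898 + \left(-354 + 1152\right)\right) \left(- \frac{1}{8917} + 118471\right) = \left(-28898 + 798\right) \frac{1056405906}{8917} = \left(-28100\right) \frac{1056405906}{8917} = - \frac{29685005958600}{8917}$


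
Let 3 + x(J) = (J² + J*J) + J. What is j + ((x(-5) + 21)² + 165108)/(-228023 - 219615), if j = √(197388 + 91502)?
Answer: -169077/447638 + √288890 ≈ 537.11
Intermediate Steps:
x(J) = -3 + J + 2*J² (x(J) = -3 + ((J² + J*J) + J) = -3 + ((J² + J²) + J) = -3 + (2*J² + J) = -3 + (J + 2*J²) = -3 + J + 2*J²)
j = √288890 ≈ 537.48
j + ((x(-5) + 21)² + 165108)/(-228023 - 219615) = √288890 + (((-3 - 5 + 2*(-5)²) + 21)² + 165108)/(-228023 - 219615) = √288890 + (((-3 - 5 + 2*25) + 21)² + 165108)/(-447638) = √288890 + (((-3 - 5 + 50) + 21)² + 165108)*(-1/447638) = √288890 + ((42 + 21)² + 165108)*(-1/447638) = √288890 + (63² + 165108)*(-1/447638) = √288890 + (3969 + 165108)*(-1/447638) = √288890 + 169077*(-1/447638) = √288890 - 169077/447638 = -169077/447638 + √288890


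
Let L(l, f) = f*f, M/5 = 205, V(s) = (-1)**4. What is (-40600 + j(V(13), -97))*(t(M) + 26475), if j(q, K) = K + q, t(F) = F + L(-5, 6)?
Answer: -1120605056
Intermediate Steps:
V(s) = 1
M = 1025 (M = 5*205 = 1025)
L(l, f) = f**2
t(F) = 36 + F (t(F) = F + 6**2 = F + 36 = 36 + F)
(-40600 + j(V(13), -97))*(t(M) + 26475) = (-40600 + (-97 + 1))*((36 + 1025) + 26475) = (-40600 - 96)*(1061 + 26475) = -40696*27536 = -1120605056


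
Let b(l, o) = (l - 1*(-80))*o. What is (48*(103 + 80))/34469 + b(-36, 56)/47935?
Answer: 505992656/1652271515 ≈ 0.30624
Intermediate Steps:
b(l, o) = o*(80 + l) (b(l, o) = (l + 80)*o = (80 + l)*o = o*(80 + l))
(48*(103 + 80))/34469 + b(-36, 56)/47935 = (48*(103 + 80))/34469 + (56*(80 - 36))/47935 = (48*183)*(1/34469) + (56*44)*(1/47935) = 8784*(1/34469) + 2464*(1/47935) = 8784/34469 + 2464/47935 = 505992656/1652271515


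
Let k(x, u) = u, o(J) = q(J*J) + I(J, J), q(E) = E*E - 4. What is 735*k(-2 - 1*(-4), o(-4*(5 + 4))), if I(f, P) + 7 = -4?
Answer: 1234506735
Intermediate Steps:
q(E) = -4 + E**2 (q(E) = E**2 - 4 = -4 + E**2)
I(f, P) = -11 (I(f, P) = -7 - 4 = -11)
o(J) = -15 + J**4 (o(J) = (-4 + (J*J)**2) - 11 = (-4 + (J**2)**2) - 11 = (-4 + J**4) - 11 = -15 + J**4)
735*k(-2 - 1*(-4), o(-4*(5 + 4))) = 735*(-15 + (-4*(5 + 4))**4) = 735*(-15 + (-4*9)**4) = 735*(-15 + (-36)**4) = 735*(-15 + 1679616) = 735*1679601 = 1234506735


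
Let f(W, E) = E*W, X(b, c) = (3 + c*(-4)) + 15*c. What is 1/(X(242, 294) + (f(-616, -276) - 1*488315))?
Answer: -1/315062 ≈ -3.1740e-6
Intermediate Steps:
X(b, c) = 3 + 11*c (X(b, c) = (3 - 4*c) + 15*c = 3 + 11*c)
1/(X(242, 294) + (f(-616, -276) - 1*488315)) = 1/((3 + 11*294) + (-276*(-616) - 1*488315)) = 1/((3 + 3234) + (170016 - 488315)) = 1/(3237 - 318299) = 1/(-315062) = -1/315062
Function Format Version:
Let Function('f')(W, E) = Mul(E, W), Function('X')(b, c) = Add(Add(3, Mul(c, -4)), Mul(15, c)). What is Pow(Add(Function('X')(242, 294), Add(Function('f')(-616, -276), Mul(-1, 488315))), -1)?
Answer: Rational(-1, 315062) ≈ -3.1740e-6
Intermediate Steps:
Function('X')(b, c) = Add(3, Mul(11, c)) (Function('X')(b, c) = Add(Add(3, Mul(-4, c)), Mul(15, c)) = Add(3, Mul(11, c)))
Pow(Add(Function('X')(242, 294), Add(Function('f')(-616, -276), Mul(-1, 488315))), -1) = Pow(Add(Add(3, Mul(11, 294)), Add(Mul(-276, -616), Mul(-1, 488315))), -1) = Pow(Add(Add(3, 3234), Add(170016, -488315)), -1) = Pow(Add(3237, -318299), -1) = Pow(-315062, -1) = Rational(-1, 315062)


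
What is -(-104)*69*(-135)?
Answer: -968760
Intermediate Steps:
-(-104)*69*(-135) = -104*(-69)*(-135) = 7176*(-135) = -968760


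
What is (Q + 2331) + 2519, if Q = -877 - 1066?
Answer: 2907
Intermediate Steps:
Q = -1943
(Q + 2331) + 2519 = (-1943 + 2331) + 2519 = 388 + 2519 = 2907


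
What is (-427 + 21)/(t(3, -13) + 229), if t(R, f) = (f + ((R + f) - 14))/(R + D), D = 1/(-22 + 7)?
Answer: -17864/9521 ≈ -1.8763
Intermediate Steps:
D = -1/15 (D = 1/(-15) = -1/15 ≈ -0.066667)
t(R, f) = (-14 + R + 2*f)/(-1/15 + R) (t(R, f) = (f + ((R + f) - 14))/(R - 1/15) = (f + (-14 + R + f))/(-1/15 + R) = (-14 + R + 2*f)/(-1/15 + R))
(-427 + 21)/(t(3, -13) + 229) = (-427 + 21)/(15*(-14 + 3 + 2*(-13))/(-1 + 15*3) + 229) = -406/(15*(-14 + 3 - 26)/(-1 + 45) + 229) = -406/(15*(-37)/44 + 229) = -406/(15*(1/44)*(-37) + 229) = -406/(-555/44 + 229) = -406/9521/44 = -406*44/9521 = -17864/9521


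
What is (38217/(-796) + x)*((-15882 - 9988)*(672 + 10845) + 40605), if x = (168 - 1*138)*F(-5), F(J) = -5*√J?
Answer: 11385004238145/796 + 44685627750*I*√5 ≈ 1.4303e+10 + 9.992e+10*I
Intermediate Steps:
x = -150*I*√5 (x = (168 - 1*138)*(-5*I*√5) = (168 - 138)*(-5*I*√5) = 30*(-5*I*√5) = -150*I*√5 ≈ -335.41*I)
(38217/(-796) + x)*((-15882 - 9988)*(672 + 10845) + 40605) = (38217/(-796) - 150*I*√5)*((-15882 - 9988)*(672 + 10845) + 40605) = (38217*(-1/796) - 150*I*√5)*(-25870*11517 + 40605) = (-38217/796 - 150*I*√5)*(-297944790 + 40605) = (-38217/796 - 150*I*√5)*(-297904185) = 11385004238145/796 + 44685627750*I*√5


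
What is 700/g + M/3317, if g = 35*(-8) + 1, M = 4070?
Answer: -38270/29853 ≈ -1.2819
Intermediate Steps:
g = -279 (g = -280 + 1 = -279)
700/g + M/3317 = 700/(-279) + 4070/3317 = 700*(-1/279) + 4070*(1/3317) = -700/279 + 4070/3317 = -38270/29853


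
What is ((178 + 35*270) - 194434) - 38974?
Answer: -223780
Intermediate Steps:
((178 + 35*270) - 194434) - 38974 = ((178 + 9450) - 194434) - 38974 = (9628 - 194434) - 38974 = -184806 - 38974 = -223780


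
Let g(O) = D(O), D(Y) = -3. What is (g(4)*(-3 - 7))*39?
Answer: 1170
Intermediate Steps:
g(O) = -3
(g(4)*(-3 - 7))*39 = -3*(-3 - 7)*39 = -3*(-10)*39 = 30*39 = 1170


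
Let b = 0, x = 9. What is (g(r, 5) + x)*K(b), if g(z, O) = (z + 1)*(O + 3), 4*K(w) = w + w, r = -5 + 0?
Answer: 0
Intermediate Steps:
r = -5
K(w) = w/2 (K(w) = (w + w)/4 = (2*w)/4 = w/2)
g(z, O) = (1 + z)*(3 + O)
(g(r, 5) + x)*K(b) = ((3 + 5 + 3*(-5) + 5*(-5)) + 9)*((½)*0) = ((3 + 5 - 15 - 25) + 9)*0 = (-32 + 9)*0 = -23*0 = 0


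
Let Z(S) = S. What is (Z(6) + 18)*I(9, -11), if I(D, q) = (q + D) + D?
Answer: 168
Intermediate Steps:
I(D, q) = q + 2*D (I(D, q) = (D + q) + D = q + 2*D)
(Z(6) + 18)*I(9, -11) = (6 + 18)*(-11 + 2*9) = 24*(-11 + 18) = 24*7 = 168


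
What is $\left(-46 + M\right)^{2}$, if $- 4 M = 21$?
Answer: $\frac{42025}{16} \approx 2626.6$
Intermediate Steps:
$M = - \frac{21}{4}$ ($M = \left(- \frac{1}{4}\right) 21 = - \frac{21}{4} \approx -5.25$)
$\left(-46 + M\right)^{2} = \left(-46 - \frac{21}{4}\right)^{2} = \left(- \frac{205}{4}\right)^{2} = \frac{42025}{16}$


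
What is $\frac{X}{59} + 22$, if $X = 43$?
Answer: $\frac{1341}{59} \approx 22.729$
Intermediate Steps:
$\frac{X}{59} + 22 = \frac{1}{59} \cdot 43 + 22 = \frac{43}{59} + 22 = \frac{1341}{59}$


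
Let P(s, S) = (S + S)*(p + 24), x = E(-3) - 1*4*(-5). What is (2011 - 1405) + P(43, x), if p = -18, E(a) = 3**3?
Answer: 1170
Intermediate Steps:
E(a) = 27
x = 47 (x = 27 - 1*4*(-5) = 27 - 4*(-5) = 27 + 20 = 47)
P(s, S) = 12*S (P(s, S) = (S + S)*(-18 + 24) = (2*S)*6 = 12*S)
(2011 - 1405) + P(43, x) = (2011 - 1405) + 12*47 = 606 + 564 = 1170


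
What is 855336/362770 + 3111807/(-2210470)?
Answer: 76182434253/80189220190 ≈ 0.95003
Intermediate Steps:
855336/362770 + 3111807/(-2210470) = 855336*(1/362770) + 3111807*(-1/2210470) = 427668/181385 - 3111807/2210470 = 76182434253/80189220190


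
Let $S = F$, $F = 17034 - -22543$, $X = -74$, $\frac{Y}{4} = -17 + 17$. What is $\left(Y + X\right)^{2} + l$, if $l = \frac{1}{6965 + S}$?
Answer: $\frac{254863993}{46542} \approx 5476.0$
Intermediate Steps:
$Y = 0$ ($Y = 4 \left(-17 + 17\right) = 4 \cdot 0 = 0$)
$F = 39577$ ($F = 17034 + 22543 = 39577$)
$S = 39577$
$l = \frac{1}{46542}$ ($l = \frac{1}{6965 + 39577} = \frac{1}{46542} \approx 2.1486 \cdot 10^{-5}$)
$\left(Y + X\right)^{2} + l = \left(0 - 74\right)^{2} + \frac{1}{46542} = \left(-74\right)^{2} + \frac{1}{46542} = 5476 + \frac{1}{46542} = \frac{254863993}{46542}$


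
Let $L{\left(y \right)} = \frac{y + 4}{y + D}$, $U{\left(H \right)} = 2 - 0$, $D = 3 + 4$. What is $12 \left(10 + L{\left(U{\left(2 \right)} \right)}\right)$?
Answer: $128$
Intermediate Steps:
$D = 7$
$U{\left(H \right)} = 2$ ($U{\left(H \right)} = 2 + 0 = 2$)
$L{\left(y \right)} = \frac{4 + y}{7 + y}$ ($L{\left(y \right)} = \frac{y + 4}{y + 7} = \frac{4 + y}{7 + y}$)
$12 \left(10 + L{\left(U{\left(2 \right)} \right)}\right) = 12 \left(10 + \frac{4 + 2}{7 + 2}\right) = 12 \left(10 + \frac{1}{9} \cdot 6\right) = 12 \left(10 + \frac{2}{3}\right) = 12 \cdot \frac{32}{3} = 128$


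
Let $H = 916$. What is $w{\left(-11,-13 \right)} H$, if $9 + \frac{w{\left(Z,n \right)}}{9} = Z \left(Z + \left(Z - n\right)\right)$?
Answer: $741960$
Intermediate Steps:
$w{\left(Z,n \right)} = -81 + 9 Z \left(- n + 2 Z\right)$ ($w{\left(Z,n \right)} = -81 + 9 Z \left(Z + \left(Z - n\right)\right) = -81 + 9 Z \left(- n + 2 Z\right)$)
$w{\left(-11,-13 \right)} H = \left(-81 + 18 \left(-11\right)^{2} - \left(-99\right) \left(-13\right)\right) 916 = \left(-81 + 18 \cdot 121 - 1287\right) 916 = \left(-81 + 2178 - 1287\right) 916 = 810 \cdot 916 = 741960$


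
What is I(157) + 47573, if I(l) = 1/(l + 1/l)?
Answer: 1172674607/24650 ≈ 47573.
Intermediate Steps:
I(157) + 47573 = 157/(1 + 157**2) + 47573 = 157/(1 + 24649) + 47573 = 157/24650 + 47573 = 1172674607/24650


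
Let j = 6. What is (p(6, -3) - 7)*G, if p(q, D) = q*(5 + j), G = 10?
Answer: 590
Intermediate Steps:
p(q, D) = 11*q (p(q, D) = q*(5 + 6) = q*11 = 11*q)
(p(6, -3) - 7)*G = (11*6 - 7)*10 = (66 - 7)*10 = 59*10 = 590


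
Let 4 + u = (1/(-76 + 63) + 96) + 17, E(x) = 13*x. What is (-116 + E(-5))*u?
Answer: -256296/13 ≈ -19715.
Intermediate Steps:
u = 1416/13 (u = -4 + ((1/(-76 + 63) + 96) + 17) = -4 + ((1/(-13) + 96) + 17) = -4 + ((-1/13 + 96) + 17) = -4 + (1247/13 + 17) = -4 + 1468/13 = 1416/13 ≈ 108.92)
(-116 + E(-5))*u = (-116 + 13*(-5))*(1416/13) = (-116 - 65)*(1416/13) = -181*1416/13 = -256296/13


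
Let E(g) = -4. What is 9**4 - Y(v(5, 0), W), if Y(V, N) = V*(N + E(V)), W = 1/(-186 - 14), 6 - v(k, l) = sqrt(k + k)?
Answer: 658503/100 - 801*sqrt(10)/200 ≈ 6572.4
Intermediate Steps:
v(k, l) = 6 - sqrt(2)*sqrt(k) (v(k, l) = 6 - sqrt(k + k) = 6 - sqrt(2*k) = 6 - sqrt(2)*sqrt(k))
W = -1/200 (W = 1/(-200) = -1/200 ≈ -0.0050000)
Y(V, N) = V*(-4 + N) (Y(V, N) = V*(N - 4) = V*(-4 + N))
9**4 - Y(v(5, 0), W) = 9**4 - (6 - sqrt(2)*sqrt(5))*(-4 - 1/200) = 6561 - (6 - sqrt(10))*(-801)/200 = 6561 - (-2403/100 + 801*sqrt(10)/200) = 6561 + (2403/100 - 801*sqrt(10)/200) = 658503/100 - 801*sqrt(10)/200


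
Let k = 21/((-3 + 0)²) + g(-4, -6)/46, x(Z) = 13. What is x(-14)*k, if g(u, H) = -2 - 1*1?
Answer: 4069/138 ≈ 29.486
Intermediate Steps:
g(u, H) = -3 (g(u, H) = -2 - 1 = -3)
k = 313/138 (k = 21/((-3 + 0)²) - 3/46 = 21/((-3)²) - 3*1/46 = 21/9 - 3/46 = 21*(⅑) - 3/46 = 7/3 - 3/46 = 313/138 ≈ 2.2681)
x(-14)*k = 13*(313/138) = 4069/138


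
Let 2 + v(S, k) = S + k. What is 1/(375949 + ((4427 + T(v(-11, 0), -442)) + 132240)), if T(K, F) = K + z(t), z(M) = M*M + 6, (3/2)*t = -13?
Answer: 9/4614157 ≈ 1.9505e-6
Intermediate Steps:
t = -26/3 (t = (⅔)*(-13) = -26/3 ≈ -8.6667)
v(S, k) = -2 + S + k (v(S, k) = -2 + (S + k) = -2 + S + k)
z(M) = 6 + M² (z(M) = M² + 6 = 6 + M²)
T(K, F) = 730/9 + K (T(K, F) = K + (6 + (-26/3)²) = K + (6 + 676/9) = K + 730/9 = 730/9 + K)
1/(375949 + ((4427 + T(v(-11, 0), -442)) + 132240)) = 1/(375949 + ((4427 + (730/9 + (-2 - 11 + 0))) + 132240)) = 1/(375949 + ((4427 + (730/9 - 13)) + 132240)) = 1/(375949 + ((4427 + 613/9) + 132240)) = 1/(375949 + (40456/9 + 132240)) = 1/(375949 + 1230616/9) = 1/(4614157/9) = 9/4614157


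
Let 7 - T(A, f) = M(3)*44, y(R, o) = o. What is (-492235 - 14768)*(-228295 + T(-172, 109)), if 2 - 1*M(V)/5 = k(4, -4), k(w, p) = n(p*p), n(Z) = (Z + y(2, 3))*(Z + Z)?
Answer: 48149060904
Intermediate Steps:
n(Z) = 2*Z*(3 + Z) (n(Z) = (Z + 3)*(Z + Z) = (3 + Z)*(2*Z) = 2*Z*(3 + Z))
k(w, p) = 2*p**2*(3 + p**2) (k(w, p) = 2*(p*p)*(3 + p*p) = 2*p**2*(3 + p**2))
M(V) = -3030 (M(V) = 10 - 10*(-4)**2*(3 + (-4)**2) = 10 - 10*16*(3 + 16) = 10 - 10*16*19 = 10 - 5*608 = 10 - 3040 = -3030)
T(A, f) = 133327 (T(A, f) = 7 - (-3030)*44 = 7 - 1*(-133320) = 7 + 133320 = 133327)
(-492235 - 14768)*(-228295 + T(-172, 109)) = (-492235 - 14768)*(-228295 + 133327) = -507003*(-94968) = 48149060904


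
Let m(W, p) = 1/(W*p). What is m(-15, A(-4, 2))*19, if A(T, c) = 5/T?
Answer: 76/75 ≈ 1.0133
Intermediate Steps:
m(W, p) = 1/(W*p)
m(-15, A(-4, 2))*19 = (1/((-15)*((5/(-4)))))*19 = -1/(15*(5*(-1/4)))*19 = -1/(15*(-5/4))*19 = -1/15*(-4/5)*19 = (4/75)*19 = 76/75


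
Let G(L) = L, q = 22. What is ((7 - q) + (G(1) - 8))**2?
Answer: 484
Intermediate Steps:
((7 - q) + (G(1) - 8))**2 = ((7 - 1*22) + (1 - 8))**2 = ((7 - 22) - 7)**2 = (-15 - 7)**2 = (-22)**2 = 484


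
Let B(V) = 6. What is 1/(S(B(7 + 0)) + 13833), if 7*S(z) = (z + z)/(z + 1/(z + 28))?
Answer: 1435/19850763 ≈ 7.2289e-5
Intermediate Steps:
S(z) = 2*z/(7*(z + 1/(28 + z))) (S(z) = ((z + z)/(z + 1/(z + 28)))/7 = ((2*z)/(z + 1/(28 + z)))/7 = (2*z/(z + 1/(28 + z)))/7 = 2*z/(7*(z + 1/(28 + z))))
1/(S(B(7 + 0)) + 13833) = 1/((2/7)*6*(28 + 6)/(1 + 6² + 28*6) + 13833) = 1/((2/7)*6*34/(1 + 36 + 168) + 13833) = 1/((2/7)*6*34/205 + 13833) = 1/((2/7)*6*(1/205)*34 + 13833) = 1/(408/1435 + 13833) = 1/(19850763/1435) = 1435/19850763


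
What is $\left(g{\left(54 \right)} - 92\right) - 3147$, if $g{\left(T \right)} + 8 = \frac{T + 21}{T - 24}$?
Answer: $- \frac{6489}{2} \approx -3244.5$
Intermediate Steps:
$g{\left(T \right)} = -8 + \frac{21 + T}{-24 + T}$ ($g{\left(T \right)} = -8 + \frac{T + 21}{T - 24} = -8 + \frac{21 + T}{-24 + T}$)
$\left(g{\left(54 \right)} - 92\right) - 3147 = \left(\frac{213 - 378}{-24 + 54} - 92\right) - 3147 = \left(\frac{213 - 378}{30} - 92\right) - 3147 = \left(\frac{1}{30} \left(-165\right) - 92\right) - 3147 = \left(- \frac{11}{2} - 92\right) - 3147 = - \frac{195}{2} - 3147 = - \frac{6489}{2}$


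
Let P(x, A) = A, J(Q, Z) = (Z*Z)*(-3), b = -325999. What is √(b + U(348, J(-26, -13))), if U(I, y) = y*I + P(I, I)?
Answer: I*√502087 ≈ 708.58*I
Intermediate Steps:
J(Q, Z) = -3*Z² (J(Q, Z) = Z²*(-3) = -3*Z²)
U(I, y) = I + I*y (U(I, y) = y*I + I = I*y + I = I + I*y)
√(b + U(348, J(-26, -13))) = √(-325999 + 348*(1 - 3*(-13)²)) = √(-325999 + 348*(1 - 3*169)) = √(-325999 + 348*(1 - 507)) = √(-325999 + 348*(-506)) = √(-325999 - 176088) = √(-502087) = I*√502087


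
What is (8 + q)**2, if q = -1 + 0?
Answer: 49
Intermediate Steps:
q = -1
(8 + q)**2 = (8 - 1)**2 = 7**2 = 49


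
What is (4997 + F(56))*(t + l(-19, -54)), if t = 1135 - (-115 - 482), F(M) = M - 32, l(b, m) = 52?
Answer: 8957464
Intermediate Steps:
F(M) = -32 + M
t = 1732 (t = 1135 - 1*(-597) = 1135 + 597 = 1732)
(4997 + F(56))*(t + l(-19, -54)) = (4997 + (-32 + 56))*(1732 + 52) = (4997 + 24)*1784 = 5021*1784 = 8957464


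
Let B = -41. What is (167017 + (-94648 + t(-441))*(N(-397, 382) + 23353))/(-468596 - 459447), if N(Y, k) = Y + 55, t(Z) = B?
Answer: 2178721562/928043 ≈ 2347.7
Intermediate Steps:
t(Z) = -41
N(Y, k) = 55 + Y
(167017 + (-94648 + t(-441))*(N(-397, 382) + 23353))/(-468596 - 459447) = (167017 + (-94648 - 41)*((55 - 397) + 23353))/(-468596 - 459447) = (167017 - 94689*(-342 + 23353))/(-928043) = (167017 - 94689*23011)*(-1/928043) = (167017 - 2178888579)*(-1/928043) = -2178721562*(-1/928043) = 2178721562/928043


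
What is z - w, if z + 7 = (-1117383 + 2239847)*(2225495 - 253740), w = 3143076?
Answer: 2213220861237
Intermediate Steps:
z = 2213224004313 (z = -7 + (-1117383 + 2239847)*(2225495 - 253740) = -7 + 1122464*1971755 = -7 + 2213224004320 = 2213224004313)
z - w = 2213224004313 - 1*3143076 = 2213224004313 - 3143076 = 2213220861237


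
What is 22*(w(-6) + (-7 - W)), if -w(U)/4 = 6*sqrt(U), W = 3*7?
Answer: -616 - 528*I*sqrt(6) ≈ -616.0 - 1293.3*I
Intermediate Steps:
W = 21
w(U) = -24*sqrt(U)
22*(w(-6) + (-7 - W)) = 22*(-24*I*sqrt(6) + (-7 - 1*21)) = 22*(-24*I*sqrt(6) + (-7 - 21)) = 22*(-24*I*sqrt(6) - 28) = 22*(-28 - 24*I*sqrt(6)) = -616 - 528*I*sqrt(6)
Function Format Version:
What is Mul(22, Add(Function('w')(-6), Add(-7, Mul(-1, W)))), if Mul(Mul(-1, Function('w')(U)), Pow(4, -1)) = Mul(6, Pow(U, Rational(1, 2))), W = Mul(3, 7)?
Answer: Add(-616, Mul(-528, I, Pow(6, Rational(1, 2)))) ≈ Add(-616.00, Mul(-1293.3, I))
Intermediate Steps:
W = 21
Function('w')(U) = Mul(-24, Pow(U, Rational(1, 2))) (Function('w')(U) = Mul(-4, Mul(6, Pow(U, Rational(1, 2)))) = Mul(-24, Pow(U, Rational(1, 2))))
Mul(22, Add(Function('w')(-6), Add(-7, Mul(-1, W)))) = Mul(22, Add(Mul(-24, Pow(-6, Rational(1, 2))), Add(-7, Mul(-1, 21)))) = Mul(22, Add(Mul(-24, Mul(I, Pow(6, Rational(1, 2)))), Add(-7, -21))) = Mul(22, Add(Mul(-24, I, Pow(6, Rational(1, 2))), -28)) = Mul(22, Add(-28, Mul(-24, I, Pow(6, Rational(1, 2))))) = Add(-616, Mul(-528, I, Pow(6, Rational(1, 2))))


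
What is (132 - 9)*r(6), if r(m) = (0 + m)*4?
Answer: 2952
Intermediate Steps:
r(m) = 4*m (r(m) = m*4 = 4*m)
(132 - 9)*r(6) = (132 - 9)*(4*6) = 123*24 = 2952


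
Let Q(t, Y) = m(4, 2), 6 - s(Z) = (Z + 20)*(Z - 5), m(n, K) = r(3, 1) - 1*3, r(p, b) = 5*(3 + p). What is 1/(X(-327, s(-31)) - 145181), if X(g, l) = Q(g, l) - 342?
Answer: -1/145496 ≈ -6.8730e-6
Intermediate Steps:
r(p, b) = 15 + 5*p
m(n, K) = 27 (m(n, K) = (15 + 5*3) - 1*3 = (15 + 15) - 3 = 30 - 3 = 27)
s(Z) = 6 - (-5 + Z)*(20 + Z) (s(Z) = 6 - (Z + 20)*(Z - 5) = 6 - (20 + Z)*(-5 + Z) = 6 - (-5 + Z)*(20 + Z))
Q(t, Y) = 27
X(g, l) = -315 (X(g, l) = 27 - 342 = -315)
1/(X(-327, s(-31)) - 145181) = 1/(-315 - 145181) = 1/(-145496) = -1/145496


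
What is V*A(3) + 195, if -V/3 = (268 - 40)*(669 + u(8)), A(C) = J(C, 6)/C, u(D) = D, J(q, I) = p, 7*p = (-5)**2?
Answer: -3857535/7 ≈ -5.5108e+5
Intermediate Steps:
p = 25/7 (p = (1/7)*(-5)**2 = (1/7)*25 = 25/7 ≈ 3.5714)
J(q, I) = 25/7
A(C) = 25/(7*C)
V = -463068 (V = -3*(268 - 40)*(669 + 8) = -684*677 = -3*154356 = -463068)
V*A(3) + 195 = -11576700/(7*3) + 195 = -463068*25/21 + 195 = -3858900/7 + 195 = -3857535/7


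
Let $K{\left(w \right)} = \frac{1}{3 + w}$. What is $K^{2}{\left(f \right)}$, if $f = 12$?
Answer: $\frac{1}{225} \approx 0.0044444$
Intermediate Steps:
$K^{2}{\left(f \right)} = \left(\frac{1}{3 + 12}\right)^{2} = \left(\frac{1}{15}\right)^{2} = \frac{1}{225}$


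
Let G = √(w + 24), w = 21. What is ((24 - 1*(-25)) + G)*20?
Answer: 980 + 60*√5 ≈ 1114.2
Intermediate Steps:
G = 3*√5 (G = √(21 + 24) = √45 = 3*√5 ≈ 6.7082)
((24 - 1*(-25)) + G)*20 = ((24 - 1*(-25)) + 3*√5)*20 = ((24 + 25) + 3*√5)*20 = (49 + 3*√5)*20 = 980 + 60*√5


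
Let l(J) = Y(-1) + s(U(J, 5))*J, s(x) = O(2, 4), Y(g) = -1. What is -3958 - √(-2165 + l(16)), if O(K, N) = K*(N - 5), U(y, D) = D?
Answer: -3958 - I*√2198 ≈ -3958.0 - 46.883*I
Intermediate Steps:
O(K, N) = K*(-5 + N)
s(x) = -2 (s(x) = 2*(-5 + 4) = 2*(-1) = -2)
l(J) = -1 - 2*J
-3958 - √(-2165 + l(16)) = -3958 - √(-2165 + (-1 - 2*16)) = -3958 - √(-2165 + (-1 - 32)) = -3958 - √(-2165 - 33) = -3958 - √(-2198) = -3958 - I*√2198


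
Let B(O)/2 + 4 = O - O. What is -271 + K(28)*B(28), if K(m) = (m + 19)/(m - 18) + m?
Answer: -2663/5 ≈ -532.60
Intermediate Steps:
B(O) = -8 (B(O) = -8 + 2*(O - O) = -8 + 2*0 = -8 + 0 = -8)
K(m) = m + (19 + m)/(-18 + m) (K(m) = (19 + m)/(-18 + m) + m = m + (19 + m)/(-18 + m))
-271 + K(28)*B(28) = -271 + ((19 + 28² - 17*28)/(-18 + 28))*(-8) = -271 + ((19 + 784 - 476)/10)*(-8) = -271 + ((⅒)*327)*(-8) = -271 + (327/10)*(-8) = -271 - 1308/5 = -2663/5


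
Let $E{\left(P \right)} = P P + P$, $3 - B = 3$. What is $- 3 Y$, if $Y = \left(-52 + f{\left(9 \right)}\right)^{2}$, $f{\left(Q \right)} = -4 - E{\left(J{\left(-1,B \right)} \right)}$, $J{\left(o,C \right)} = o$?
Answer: $-9408$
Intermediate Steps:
$B = 0$ ($B = 3 - 3 = 0$)
$E{\left(P \right)} = P + P^{2}$ ($E{\left(P \right)} = P^{2} + P = P + P^{2}$)
$f{\left(Q \right)} = -4$ ($f{\left(Q \right)} = -4 - - (1 - 1) = -4 - \left(-1\right) 0 = -4 - 0 = -4 + 0 = -4$)
$Y = 3136$ ($Y = \left(-52 - 4\right)^{2} = \left(-56\right)^{2} = 3136$)
$- 3 Y = \left(-3\right) 3136 = -9408$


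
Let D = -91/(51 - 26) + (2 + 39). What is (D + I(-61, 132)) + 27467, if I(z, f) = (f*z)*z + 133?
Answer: 12970234/25 ≈ 5.1881e+5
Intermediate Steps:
D = 934/25 (D = -91/25 + 41 = 934/25 ≈ 37.360)
I(z, f) = 133 + f*z² (I(z, f) = f*z² + 133 = 133 + f*z²)
(D + I(-61, 132)) + 27467 = (934/25 + (133 + 132*(-61)²)) + 27467 = (934/25 + (133 + 132*3721)) + 27467 = (934/25 + (133 + 491172)) + 27467 = (934/25 + 491305) + 27467 = 12283559/25 + 27467 = 12970234/25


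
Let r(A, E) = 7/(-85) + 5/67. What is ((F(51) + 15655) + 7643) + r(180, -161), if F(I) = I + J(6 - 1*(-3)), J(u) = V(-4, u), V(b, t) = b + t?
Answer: 133000986/5695 ≈ 23354.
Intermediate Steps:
J(u) = -4 + u
r(A, E) = -44/5695 (r(A, E) = 7*(-1/85) + 5*(1/67) = -7/85 + 5/67 = -44/5695)
F(I) = 5 + I (F(I) = I + (-4 + (6 - 1*(-3))) = I + (-4 + (6 + 3)) = I + (-4 + 9) = I + 5 = 5 + I)
((F(51) + 15655) + 7643) + r(180, -161) = (((5 + 51) + 15655) + 7643) - 44/5695 = ((56 + 15655) + 7643) - 44/5695 = (15711 + 7643) - 44/5695 = 23354 - 44/5695 = 133000986/5695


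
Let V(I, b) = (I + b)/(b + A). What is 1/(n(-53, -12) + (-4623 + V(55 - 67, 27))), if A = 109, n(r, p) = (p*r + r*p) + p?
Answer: -136/457353 ≈ -0.00029736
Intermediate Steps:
n(r, p) = p + 2*p*r (n(r, p) = (p*r + p*r) + p = 2*p*r + p = p + 2*p*r)
V(I, b) = (I + b)/(109 + b) (V(I, b) = (I + b)/(b + 109) = (I + b)/(109 + b))
1/(n(-53, -12) + (-4623 + V(55 - 67, 27))) = 1/(-12*(1 + 2*(-53)) + (-4623 + ((55 - 67) + 27)/(109 + 27))) = 1/(-12*(1 - 106) + (-4623 + (-12 + 27)/136)) = 1/(-12*(-105) + (-4623 + (1/136)*15)) = 1/(1260 + (-4623 + 15/136)) = 1/(1260 - 628713/136) = 1/(-457353/136) = -136/457353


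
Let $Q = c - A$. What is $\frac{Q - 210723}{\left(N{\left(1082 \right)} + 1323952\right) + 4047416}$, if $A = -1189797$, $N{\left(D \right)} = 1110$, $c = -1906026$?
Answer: $- \frac{154492}{895413} \approx -0.17254$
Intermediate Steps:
$Q = -716229$ ($Q = -1906026 - -1189797 = -1906026 + 1189797 = -716229$)
$\frac{Q - 210723}{\left(N{\left(1082 \right)} + 1323952\right) + 4047416} = \frac{-716229 - 210723}{\left(1110 + 1323952\right) + 4047416} = - \frac{926952}{1325062 + 4047416} = - \frac{926952}{5372478} = \left(-926952\right) \frac{1}{5372478} = - \frac{154492}{895413}$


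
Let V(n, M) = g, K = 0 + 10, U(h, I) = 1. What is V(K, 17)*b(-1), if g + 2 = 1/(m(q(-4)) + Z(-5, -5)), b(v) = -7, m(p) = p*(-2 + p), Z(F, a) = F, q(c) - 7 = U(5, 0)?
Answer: 595/43 ≈ 13.837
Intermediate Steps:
q(c) = 8 (q(c) = 7 + 1 = 8)
g = -85/43 (g = -2 + 1/(8*(-2 + 8) - 5) = -2 + 1/(8*6 - 5) = -2 + 1/(48 - 5) = -2 + 1/43 = -85/43 ≈ -1.9767)
K = 10
V(n, M) = -85/43
V(K, 17)*b(-1) = -85/43*(-7) = 595/43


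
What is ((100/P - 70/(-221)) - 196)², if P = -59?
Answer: 6623489020996/170015521 ≈ 38958.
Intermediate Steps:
((100/P - 70/(-221)) - 196)² = ((100/(-59) - 70/(-221)) - 196)² = ((100*(-1/59) - 70*(-1/221)) - 196)² = ((-100/59 + 70/221) - 196)² = (-17970/13039 - 196)² = (-2573614/13039)² = 6623489020996/170015521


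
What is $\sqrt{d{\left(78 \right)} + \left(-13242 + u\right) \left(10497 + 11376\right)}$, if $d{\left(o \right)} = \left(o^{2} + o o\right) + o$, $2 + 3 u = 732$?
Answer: $i \sqrt{284307590} \approx 16861.0 i$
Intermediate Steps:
$u = \frac{730}{3}$ ($u = - \frac{2}{3} + \frac{1}{3} \cdot 732 = - \frac{2}{3} + 244 = \frac{730}{3} \approx 243.33$)
$d{\left(o \right)} = o + 2 o^{2}$ ($d{\left(o \right)} = \left(o^{2} + o^{2}\right) + o = 2 o^{2} + o = o + 2 o^{2}$)
$\sqrt{d{\left(78 \right)} + \left(-13242 + u\right) \left(10497 + 11376\right)} = \sqrt{78 \left(1 + 2 \cdot 78\right) + \left(-13242 + \frac{730}{3}\right) \left(10497 + 11376\right)} = \sqrt{78 \left(1 + 156\right) - 284319836} = \sqrt{78 \cdot 157 - 284319836} = \sqrt{12246 - 284319836} = \sqrt{-284307590} = i \sqrt{284307590}$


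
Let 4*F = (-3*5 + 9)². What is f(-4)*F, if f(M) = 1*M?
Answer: -36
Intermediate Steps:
f(M) = M
F = 9 (F = (-3*5 + 9)²/4 = (-15 + 9)²/4 = (¼)*(-6)² = (¼)*36 = 9)
f(-4)*F = -4*9 = -36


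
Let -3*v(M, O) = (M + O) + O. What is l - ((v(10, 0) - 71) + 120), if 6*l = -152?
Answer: -71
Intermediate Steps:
v(M, O) = -2*O/3 - M/3 (v(M, O) = -((M + O) + O)/3 = -(M + 2*O)/3 = -2*O/3 - M/3)
l = -76/3 (l = (1/6)*(-152) = -76/3 ≈ -25.333)
l - ((v(10, 0) - 71) + 120) = -76/3 - (((-2/3*0 - 1/3*10) - 71) + 120) = -76/3 - (((0 - 10/3) - 71) + 120) = -76/3 - ((-10/3 - 71) + 120) = -76/3 - (-223/3 + 120) = -76/3 - 1*137/3 = -76/3 - 137/3 = -71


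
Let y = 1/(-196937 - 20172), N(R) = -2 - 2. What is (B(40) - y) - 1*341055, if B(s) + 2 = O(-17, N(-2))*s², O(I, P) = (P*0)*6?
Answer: -74046544212/217109 ≈ -3.4106e+5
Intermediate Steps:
N(R) = -4
O(I, P) = 0 (O(I, P) = 0*6 = 0)
B(s) = -2 (B(s) = -2 + 0*s² = -2 + 0 = -2)
y = -1/217109 (y = 1/(-217109) = -1/217109 ≈ -4.6060e-6)
(B(40) - y) - 1*341055 = (-2 - 1*(-1/217109)) - 1*341055 = (-2 + 1/217109) - 341055 = -434217/217109 - 341055 = -74046544212/217109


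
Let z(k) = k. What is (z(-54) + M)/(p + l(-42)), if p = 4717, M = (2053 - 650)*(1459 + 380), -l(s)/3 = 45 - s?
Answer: 2580063/4456 ≈ 579.01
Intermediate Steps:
l(s) = -135 + 3*s (l(s) = -3*(45 - s) = -135 + 3*s)
M = 2580117 (M = 1403*1839 = 2580117)
(z(-54) + M)/(p + l(-42)) = (-54 + 2580117)/(4717 + (-135 + 3*(-42))) = 2580063/(4717 + (-135 - 126)) = 2580063/(4717 - 261) = 2580063/4456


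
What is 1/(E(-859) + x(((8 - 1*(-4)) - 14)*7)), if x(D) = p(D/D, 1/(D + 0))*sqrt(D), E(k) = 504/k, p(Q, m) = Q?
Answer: -30924/756025 - 737881*I*sqrt(14)/10584350 ≈ -0.040903 - 0.26085*I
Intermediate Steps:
x(D) = sqrt(D) (x(D) = (D/D)*sqrt(D) = 1*sqrt(D) = sqrt(D))
1/(E(-859) + x(((8 - 1*(-4)) - 14)*7)) = 1/(504/(-859) + sqrt(((8 - 1*(-4)) - 14)*7)) = 1/(504*(-1/859) + sqrt(((8 + 4) - 14)*7)) = 1/(-504/859 + sqrt((12 - 14)*7)) = 1/(-504/859 + sqrt(-2*7)) = 1/(-504/859 + sqrt(-14)) = 1/(-504/859 + I*sqrt(14))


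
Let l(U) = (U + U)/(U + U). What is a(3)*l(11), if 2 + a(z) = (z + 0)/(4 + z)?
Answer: -11/7 ≈ -1.5714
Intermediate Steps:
a(z) = -2 + z/(4 + z) (a(z) = -2 + (z + 0)/(4 + z) = -2 + z/(4 + z))
l(U) = 1 (l(U) = (2*U)/((2*U)) = (2*U)*(1/(2*U)) = 1)
a(3)*l(11) = ((-8 - 1*3)/(4 + 3))*1 = ((-8 - 3)/7)*1 = ((1/7)*(-11))*1 = -11/7*1 = -11/7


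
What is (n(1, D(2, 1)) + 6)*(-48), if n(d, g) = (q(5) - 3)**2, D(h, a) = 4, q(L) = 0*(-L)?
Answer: -720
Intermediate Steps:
q(L) = 0
n(d, g) = 9 (n(d, g) = (0 - 3)**2 = (-3)**2 = 9)
(n(1, D(2, 1)) + 6)*(-48) = (9 + 6)*(-48) = 15*(-48) = -720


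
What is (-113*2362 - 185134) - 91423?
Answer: -543463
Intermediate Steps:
(-113*2362 - 185134) - 91423 = (-266906 - 185134) - 91423 = -452040 - 91423 = -543463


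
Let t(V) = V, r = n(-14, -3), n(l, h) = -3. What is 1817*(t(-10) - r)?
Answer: -12719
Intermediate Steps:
r = -3
1817*(t(-10) - r) = 1817*(-10 - 1*(-3)) = 1817*(-10 + 3) = 1817*(-7) = -12719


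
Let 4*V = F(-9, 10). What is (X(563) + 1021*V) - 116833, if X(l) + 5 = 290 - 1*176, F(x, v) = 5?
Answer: -461791/4 ≈ -1.1545e+5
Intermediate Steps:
V = 5/4 (V = (¼)*5 = 5/4 ≈ 1.2500)
X(l) = 109 (X(l) = -5 + (290 - 1*176) = -5 + (290 - 176) = -5 + 114 = 109)
(X(563) + 1021*V) - 116833 = (109 + 1021*(5/4)) - 116833 = (109 + 5105/4) - 116833 = 5541/4 - 116833 = -461791/4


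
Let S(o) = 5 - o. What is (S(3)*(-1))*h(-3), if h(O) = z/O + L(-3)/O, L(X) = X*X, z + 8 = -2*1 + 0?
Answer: -2/3 ≈ -0.66667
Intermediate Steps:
z = -10 (z = -8 + (-2*1 + 0) = -8 + (-2 + 0) = -8 - 2 = -10)
L(X) = X**2
h(O) = -1/O (h(O) = -10/O + (-3)**2/O = -10/O + 9/O = -1/O)
(S(3)*(-1))*h(-3) = ((5 - 1*3)*(-1))*(-1/(-3)) = ((5 - 3)*(-1))*(-1*(-1/3)) = (2*(-1))*(1/3) = -2*1/3 = -2/3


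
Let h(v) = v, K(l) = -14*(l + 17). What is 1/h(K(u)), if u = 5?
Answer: -1/308 ≈ -0.0032468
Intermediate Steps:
K(l) = -238 - 14*l (K(l) = -14*(17 + l) = -238 - 14*l)
1/h(K(u)) = 1/(-238 - 14*5) = 1/(-238 - 70) = 1/(-308) = -1/308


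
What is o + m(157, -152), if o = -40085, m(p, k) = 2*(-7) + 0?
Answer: -40099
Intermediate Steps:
m(p, k) = -14 (m(p, k) = -14 + 0 = -14)
o + m(157, -152) = -40085 - 14 = -40099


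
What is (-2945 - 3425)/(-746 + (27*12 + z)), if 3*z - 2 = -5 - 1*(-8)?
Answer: 1470/97 ≈ 15.155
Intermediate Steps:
z = 5/3 (z = ⅔ + (-5 - 1*(-8))/3 = ⅔ + (-5 + 8)/3 = ⅔ + (⅓)*3 = ⅔ + 1 = 5/3 ≈ 1.6667)
(-2945 - 3425)/(-746 + (27*12 + z)) = (-2945 - 3425)/(-746 + (27*12 + 5/3)) = -6370/(-746 + (324 + 5/3)) = -6370/(-746 + 977/3) = -6370/(-1261/3) = -6370*(-3/1261) = 1470/97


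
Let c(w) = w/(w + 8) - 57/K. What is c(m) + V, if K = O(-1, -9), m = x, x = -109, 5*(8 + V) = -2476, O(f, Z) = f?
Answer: -224786/505 ≈ -445.12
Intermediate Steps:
V = -2516/5 (V = -8 + (⅕)*(-2476) = -8 - 2476/5 = -2516/5 ≈ -503.20)
m = -109
K = -1
c(w) = 57 + w/(8 + w) (c(w) = w/(w + 8) - 57/(-1) = w/(8 + w) - 57*(-1) = w/(8 + w) + 57 = 57 + w/(8 + w))
c(m) + V = 2*(228 + 29*(-109))/(8 - 109) - 2516/5 = 2*(228 - 3161)/(-101) - 2516/5 = 2*(-1/101)*(-2933) - 2516/5 = 5866/101 - 2516/5 = -224786/505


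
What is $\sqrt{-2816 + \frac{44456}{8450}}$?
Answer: $\frac{2 i \sqrt{2968843}}{65} \approx 53.016 i$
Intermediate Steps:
$\sqrt{-2816 + \frac{44456}{8450}} = \sqrt{-2816 + 44456 \cdot \frac{1}{8450}} = \sqrt{-2816 + \frac{22228}{4225}} = \sqrt{- \frac{11875372}{4225}} = \frac{2 i \sqrt{2968843}}{65}$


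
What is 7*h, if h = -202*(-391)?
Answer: 552874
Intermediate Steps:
h = 78982
7*h = 7*78982 = 552874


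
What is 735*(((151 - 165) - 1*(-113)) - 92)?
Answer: 5145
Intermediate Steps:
735*(((151 - 165) - 1*(-113)) - 92) = 735*((-14 + 113) - 92) = 735*(99 - 92) = 735*7 = 5145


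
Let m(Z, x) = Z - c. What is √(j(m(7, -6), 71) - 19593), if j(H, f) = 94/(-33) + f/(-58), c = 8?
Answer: I*√71791837458/1914 ≈ 139.99*I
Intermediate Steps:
m(Z, x) = -8 + Z (m(Z, x) = Z - 1*8 = Z - 8 = -8 + Z)
j(H, f) = -94/33 - f/58 (j(H, f) = 94*(-1/33) + f*(-1/58) = -94/33 - f/58)
√(j(m(7, -6), 71) - 19593) = √((-94/33 - 1/58*71) - 19593) = √((-94/33 - 71/58) - 19593) = √(-7795/1914 - 19593) = √(-37508797/1914) = I*√71791837458/1914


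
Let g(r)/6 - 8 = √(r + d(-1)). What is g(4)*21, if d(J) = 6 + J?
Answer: 1386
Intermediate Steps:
g(r) = 48 + 6*√(5 + r) (g(r) = 48 + 6*√(r + (6 - 1)) = 48 + 6*√(r + 5) = 48 + 6*√(5 + r))
g(4)*21 = (48 + 6*√(5 + 4))*21 = (48 + 6*√9)*21 = (48 + 6*3)*21 = (48 + 18)*21 = 66*21 = 1386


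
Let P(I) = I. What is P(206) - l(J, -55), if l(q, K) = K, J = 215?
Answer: 261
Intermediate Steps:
P(206) - l(J, -55) = 206 - 1*(-55) = 206 + 55 = 261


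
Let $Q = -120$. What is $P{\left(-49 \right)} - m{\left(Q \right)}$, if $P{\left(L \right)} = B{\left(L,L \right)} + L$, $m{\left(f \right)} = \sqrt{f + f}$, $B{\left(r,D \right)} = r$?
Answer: $-98 - 4 i \sqrt{15} \approx -98.0 - 15.492 i$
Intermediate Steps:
$m{\left(f \right)} = \sqrt{2} \sqrt{f}$ ($m{\left(f \right)} = \sqrt{2 f} = \sqrt{2} \sqrt{f}$)
$P{\left(L \right)} = 2 L$ ($P{\left(L \right)} = L + L = 2 L$)
$P{\left(-49 \right)} - m{\left(Q \right)} = 2 \left(-49\right) - \sqrt{2} \sqrt{-120} = -98 - \sqrt{2} \cdot 2 i \sqrt{30} = -98 - 4 i \sqrt{15}$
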